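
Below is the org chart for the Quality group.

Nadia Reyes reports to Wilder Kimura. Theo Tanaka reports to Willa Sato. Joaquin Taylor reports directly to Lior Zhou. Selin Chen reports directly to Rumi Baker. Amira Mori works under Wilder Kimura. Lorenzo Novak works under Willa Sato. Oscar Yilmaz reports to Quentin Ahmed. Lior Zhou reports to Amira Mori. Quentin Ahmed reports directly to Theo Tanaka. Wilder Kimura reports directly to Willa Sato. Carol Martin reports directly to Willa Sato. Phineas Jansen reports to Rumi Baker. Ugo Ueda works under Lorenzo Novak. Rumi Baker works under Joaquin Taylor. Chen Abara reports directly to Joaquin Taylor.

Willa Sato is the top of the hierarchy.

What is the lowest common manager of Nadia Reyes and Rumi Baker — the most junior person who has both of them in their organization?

Nadia Reyes's chain of managers is Wilder Kimura, Willa Sato. Rumi Baker's chain of managers is Joaquin Taylor, Lior Zhou, Amira Mori, Wilder Kimura, Willa Sato. The first manager that appears in both chains is Wilder Kimura.

Wilder Kimura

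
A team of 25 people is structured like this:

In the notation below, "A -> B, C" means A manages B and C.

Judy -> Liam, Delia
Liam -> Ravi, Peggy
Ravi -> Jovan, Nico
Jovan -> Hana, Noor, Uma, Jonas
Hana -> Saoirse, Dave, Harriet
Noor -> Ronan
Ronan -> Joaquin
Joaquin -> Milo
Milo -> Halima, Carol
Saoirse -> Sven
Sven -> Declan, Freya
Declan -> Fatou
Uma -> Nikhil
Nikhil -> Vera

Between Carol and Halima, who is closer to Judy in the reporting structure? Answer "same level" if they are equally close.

same level

Both Carol and Halima are 8 levels below Judy.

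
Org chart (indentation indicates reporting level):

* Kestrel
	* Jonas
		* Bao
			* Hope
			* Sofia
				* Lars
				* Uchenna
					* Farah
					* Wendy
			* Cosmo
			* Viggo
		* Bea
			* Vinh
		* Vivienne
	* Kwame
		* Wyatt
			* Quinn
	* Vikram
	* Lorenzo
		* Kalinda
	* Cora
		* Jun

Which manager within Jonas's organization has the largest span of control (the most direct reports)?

Bao

Direct-report counts within Jonas's organization: Jonas has 3; Bea has 1; Bao has 4; Sofia has 2; Uchenna has 2. The largest is 4, held by Bao.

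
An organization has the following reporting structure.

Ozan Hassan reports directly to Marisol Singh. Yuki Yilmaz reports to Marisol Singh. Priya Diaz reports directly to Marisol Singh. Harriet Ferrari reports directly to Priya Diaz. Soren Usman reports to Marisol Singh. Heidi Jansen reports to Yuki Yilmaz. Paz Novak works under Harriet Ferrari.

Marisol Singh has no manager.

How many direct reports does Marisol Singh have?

4

Marisol Singh directly manages Yuki Yilmaz, Priya Diaz, Soren Usman, Ozan Hassan. That is 4 direct reports.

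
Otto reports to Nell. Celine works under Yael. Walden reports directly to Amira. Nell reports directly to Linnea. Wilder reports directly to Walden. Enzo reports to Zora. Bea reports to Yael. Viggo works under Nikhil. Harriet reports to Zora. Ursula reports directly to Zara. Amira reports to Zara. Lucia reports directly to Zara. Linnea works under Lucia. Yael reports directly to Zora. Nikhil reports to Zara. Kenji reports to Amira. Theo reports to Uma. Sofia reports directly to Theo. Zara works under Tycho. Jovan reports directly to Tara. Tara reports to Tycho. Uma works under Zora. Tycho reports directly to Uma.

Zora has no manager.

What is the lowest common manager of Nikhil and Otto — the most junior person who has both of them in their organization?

Nikhil's chain of managers is Zara, Tycho, Uma, Zora. Otto's chain of managers is Nell, Linnea, Lucia, Zara, Tycho, Uma, Zora. The first manager that appears in both chains is Zara.

Zara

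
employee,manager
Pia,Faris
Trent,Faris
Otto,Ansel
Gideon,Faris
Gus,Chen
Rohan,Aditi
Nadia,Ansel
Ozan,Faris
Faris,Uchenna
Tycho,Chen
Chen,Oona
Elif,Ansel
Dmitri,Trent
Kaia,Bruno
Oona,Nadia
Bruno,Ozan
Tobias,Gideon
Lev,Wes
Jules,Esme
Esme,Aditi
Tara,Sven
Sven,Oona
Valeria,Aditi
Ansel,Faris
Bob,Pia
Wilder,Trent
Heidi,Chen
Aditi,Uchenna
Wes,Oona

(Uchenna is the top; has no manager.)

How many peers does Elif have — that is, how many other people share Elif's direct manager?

Elif reports to Ansel. Ansel's other direct reports are Nadia, Otto — 2 peers.

2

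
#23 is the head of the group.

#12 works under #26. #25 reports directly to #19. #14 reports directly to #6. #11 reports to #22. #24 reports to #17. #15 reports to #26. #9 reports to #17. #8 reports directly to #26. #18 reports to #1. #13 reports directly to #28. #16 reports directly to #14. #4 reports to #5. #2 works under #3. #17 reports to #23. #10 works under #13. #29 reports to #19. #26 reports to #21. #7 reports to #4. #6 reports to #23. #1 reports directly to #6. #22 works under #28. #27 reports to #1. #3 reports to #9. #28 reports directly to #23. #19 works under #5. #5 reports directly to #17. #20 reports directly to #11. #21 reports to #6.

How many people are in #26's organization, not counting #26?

3

#26 directly manages #8, #12, #15. #8 has no reports. #12 has no reports. #15 has no reports. So #26's organization is 3 direct reports plus everyone under them: 1 + 1 + 1 = 3.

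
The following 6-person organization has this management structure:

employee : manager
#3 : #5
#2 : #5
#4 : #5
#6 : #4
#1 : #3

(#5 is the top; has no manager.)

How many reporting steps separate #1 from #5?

2

Chain from #1 up to #5: #1 → #3 → #5. That is 2 steps up, so #1 is 2 levels below #5.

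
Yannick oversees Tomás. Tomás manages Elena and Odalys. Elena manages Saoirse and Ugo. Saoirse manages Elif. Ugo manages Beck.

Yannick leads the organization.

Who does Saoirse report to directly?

Elena

Saoirse reports directly to Elena.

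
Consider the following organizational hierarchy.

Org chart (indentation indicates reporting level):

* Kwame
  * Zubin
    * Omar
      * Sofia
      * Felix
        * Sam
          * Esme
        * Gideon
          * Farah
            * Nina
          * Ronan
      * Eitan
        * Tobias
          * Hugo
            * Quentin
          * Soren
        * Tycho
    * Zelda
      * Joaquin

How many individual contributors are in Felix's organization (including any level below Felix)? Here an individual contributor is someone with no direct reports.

The people in Felix's organization with no one reporting to them are Ronan, Nina, Esme. That is 3.

3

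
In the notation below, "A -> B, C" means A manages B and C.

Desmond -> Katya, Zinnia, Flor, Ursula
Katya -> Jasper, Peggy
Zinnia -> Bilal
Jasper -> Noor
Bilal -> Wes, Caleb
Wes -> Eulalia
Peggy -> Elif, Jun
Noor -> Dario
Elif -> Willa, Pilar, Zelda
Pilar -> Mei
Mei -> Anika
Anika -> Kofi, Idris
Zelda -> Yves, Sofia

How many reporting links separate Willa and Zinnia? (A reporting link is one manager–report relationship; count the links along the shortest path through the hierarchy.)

Willa is 4 levels below Desmond, and Zinnia is 1 level below Desmond (their lowest common manager). The shortest path runs up from Willa to Desmond and back down to Zinnia: 4 + 1 = 5 links.

5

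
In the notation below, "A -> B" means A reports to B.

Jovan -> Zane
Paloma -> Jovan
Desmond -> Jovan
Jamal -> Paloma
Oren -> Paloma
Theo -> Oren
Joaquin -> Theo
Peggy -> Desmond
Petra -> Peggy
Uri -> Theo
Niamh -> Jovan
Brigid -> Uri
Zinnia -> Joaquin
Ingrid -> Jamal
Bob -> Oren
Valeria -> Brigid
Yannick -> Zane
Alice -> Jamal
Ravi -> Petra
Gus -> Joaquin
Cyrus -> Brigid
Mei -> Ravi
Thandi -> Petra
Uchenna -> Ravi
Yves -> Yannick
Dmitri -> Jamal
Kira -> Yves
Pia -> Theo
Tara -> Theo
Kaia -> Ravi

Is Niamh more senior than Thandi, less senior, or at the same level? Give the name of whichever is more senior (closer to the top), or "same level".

Niamh is 2 levels below Zane; Thandi is 5. Niamh is higher.

Niamh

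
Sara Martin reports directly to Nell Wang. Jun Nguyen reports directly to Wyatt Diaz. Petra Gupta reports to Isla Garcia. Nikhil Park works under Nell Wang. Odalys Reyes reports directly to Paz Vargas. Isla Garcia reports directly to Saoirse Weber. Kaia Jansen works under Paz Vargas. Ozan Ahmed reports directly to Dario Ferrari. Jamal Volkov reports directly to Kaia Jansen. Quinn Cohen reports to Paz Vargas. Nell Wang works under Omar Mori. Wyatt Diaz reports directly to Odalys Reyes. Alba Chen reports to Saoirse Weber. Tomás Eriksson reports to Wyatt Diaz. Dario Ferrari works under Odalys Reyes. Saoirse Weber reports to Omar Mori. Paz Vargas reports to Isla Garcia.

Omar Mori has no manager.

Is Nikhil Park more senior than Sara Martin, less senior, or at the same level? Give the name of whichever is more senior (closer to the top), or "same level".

Both Nikhil Park and Sara Martin are 2 levels below Omar Mori.

same level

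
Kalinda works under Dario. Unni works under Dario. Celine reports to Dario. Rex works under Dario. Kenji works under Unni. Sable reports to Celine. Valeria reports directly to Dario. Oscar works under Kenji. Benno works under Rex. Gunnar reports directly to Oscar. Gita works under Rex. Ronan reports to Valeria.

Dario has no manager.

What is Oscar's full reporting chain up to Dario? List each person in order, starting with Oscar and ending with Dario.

Oscar -> Kenji -> Unni -> Dario

Oscar reports to Kenji. Kenji reports to Unni. Unni reports to Dario. Dario is at the top.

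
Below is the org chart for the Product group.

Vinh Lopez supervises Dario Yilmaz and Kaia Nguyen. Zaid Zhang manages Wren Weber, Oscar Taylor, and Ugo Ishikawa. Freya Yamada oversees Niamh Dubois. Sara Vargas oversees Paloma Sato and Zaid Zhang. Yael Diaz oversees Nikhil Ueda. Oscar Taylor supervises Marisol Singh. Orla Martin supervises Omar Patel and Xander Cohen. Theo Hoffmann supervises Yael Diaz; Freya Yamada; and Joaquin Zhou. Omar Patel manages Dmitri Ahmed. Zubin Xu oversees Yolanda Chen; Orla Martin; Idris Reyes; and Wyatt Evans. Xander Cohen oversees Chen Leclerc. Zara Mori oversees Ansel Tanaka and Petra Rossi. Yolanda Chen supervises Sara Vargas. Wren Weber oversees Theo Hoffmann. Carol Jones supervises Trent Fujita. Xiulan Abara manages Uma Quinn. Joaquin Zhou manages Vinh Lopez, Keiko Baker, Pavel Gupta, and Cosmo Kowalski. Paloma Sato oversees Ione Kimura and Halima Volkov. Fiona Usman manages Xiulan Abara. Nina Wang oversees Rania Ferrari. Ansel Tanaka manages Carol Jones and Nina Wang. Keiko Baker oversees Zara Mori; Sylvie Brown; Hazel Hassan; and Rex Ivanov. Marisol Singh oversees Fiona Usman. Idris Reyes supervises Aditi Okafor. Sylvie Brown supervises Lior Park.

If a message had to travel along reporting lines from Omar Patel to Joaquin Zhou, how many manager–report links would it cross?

8

Omar Patel is 2 levels below Zubin Xu, and Joaquin Zhou is 6 levels below Zubin Xu (their lowest common manager). The shortest path runs up from Omar Patel to Zubin Xu and back down to Joaquin Zhou: 2 + 6 = 8 links.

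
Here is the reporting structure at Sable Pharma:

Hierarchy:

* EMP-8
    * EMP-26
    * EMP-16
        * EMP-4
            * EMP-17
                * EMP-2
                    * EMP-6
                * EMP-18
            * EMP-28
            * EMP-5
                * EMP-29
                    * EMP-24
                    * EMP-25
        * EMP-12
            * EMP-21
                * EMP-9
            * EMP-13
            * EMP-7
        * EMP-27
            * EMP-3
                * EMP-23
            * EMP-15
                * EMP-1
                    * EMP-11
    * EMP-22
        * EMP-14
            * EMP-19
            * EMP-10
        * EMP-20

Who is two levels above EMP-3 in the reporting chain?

EMP-3 reports to EMP-27, and EMP-27 reports to EMP-16. So EMP-3's skip-level manager is EMP-16.

EMP-16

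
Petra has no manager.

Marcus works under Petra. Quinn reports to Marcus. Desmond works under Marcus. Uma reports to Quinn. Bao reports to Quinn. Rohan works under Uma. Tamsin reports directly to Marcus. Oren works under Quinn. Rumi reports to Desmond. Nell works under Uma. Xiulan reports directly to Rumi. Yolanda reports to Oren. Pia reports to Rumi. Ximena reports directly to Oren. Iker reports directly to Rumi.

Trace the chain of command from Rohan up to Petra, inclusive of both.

Rohan -> Uma -> Quinn -> Marcus -> Petra

Rohan reports to Uma. Uma reports to Quinn. Quinn reports to Marcus. Marcus reports to Petra. Petra is at the top.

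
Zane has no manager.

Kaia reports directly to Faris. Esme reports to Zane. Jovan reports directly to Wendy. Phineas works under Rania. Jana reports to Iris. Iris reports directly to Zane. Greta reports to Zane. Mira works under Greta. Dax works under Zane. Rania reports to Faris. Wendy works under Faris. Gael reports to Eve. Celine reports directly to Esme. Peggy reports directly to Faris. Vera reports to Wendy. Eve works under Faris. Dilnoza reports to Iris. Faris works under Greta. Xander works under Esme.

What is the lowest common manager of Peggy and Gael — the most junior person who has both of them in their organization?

Peggy's chain of managers is Faris, Greta, Zane. Gael's chain of managers is Eve, Faris, Greta, Zane. The first manager that appears in both chains is Faris.

Faris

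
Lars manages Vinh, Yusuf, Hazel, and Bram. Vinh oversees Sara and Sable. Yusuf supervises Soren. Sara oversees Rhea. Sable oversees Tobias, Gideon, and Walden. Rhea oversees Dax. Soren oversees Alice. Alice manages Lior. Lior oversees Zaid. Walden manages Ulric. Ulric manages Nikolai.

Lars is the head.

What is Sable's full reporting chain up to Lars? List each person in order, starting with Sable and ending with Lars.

Sable reports to Vinh. Vinh reports to Lars. Lars is at the top.

Sable -> Vinh -> Lars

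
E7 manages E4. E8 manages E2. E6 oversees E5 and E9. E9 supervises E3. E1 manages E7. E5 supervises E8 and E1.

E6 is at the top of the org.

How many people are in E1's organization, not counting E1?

E1 directly manages E7. Under E7: E4 (1). That's 2 in total.

2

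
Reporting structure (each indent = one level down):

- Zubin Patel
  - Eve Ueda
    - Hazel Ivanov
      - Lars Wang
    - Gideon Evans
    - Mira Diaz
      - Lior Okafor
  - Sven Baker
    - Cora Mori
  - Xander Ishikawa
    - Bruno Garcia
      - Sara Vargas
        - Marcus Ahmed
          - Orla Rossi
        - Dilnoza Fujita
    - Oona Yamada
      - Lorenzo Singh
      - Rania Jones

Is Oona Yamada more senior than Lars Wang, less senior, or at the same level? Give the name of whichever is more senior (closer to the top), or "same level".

Oona Yamada is 2 levels below Zubin Patel; Lars Wang is 3. Oona Yamada is higher.

Oona Yamada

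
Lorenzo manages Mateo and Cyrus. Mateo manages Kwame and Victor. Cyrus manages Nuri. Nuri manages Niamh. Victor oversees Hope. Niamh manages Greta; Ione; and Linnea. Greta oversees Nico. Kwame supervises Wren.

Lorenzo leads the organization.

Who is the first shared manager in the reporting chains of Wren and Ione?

Wren's chain of managers is Kwame, Mateo, Lorenzo. Ione's chain of managers is Niamh, Nuri, Cyrus, Lorenzo. The first manager that appears in both chains is Lorenzo.

Lorenzo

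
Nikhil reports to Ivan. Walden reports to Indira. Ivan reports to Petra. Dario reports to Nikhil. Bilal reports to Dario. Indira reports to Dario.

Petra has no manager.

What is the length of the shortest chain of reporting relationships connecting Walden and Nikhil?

Walden is in Nikhil's organization: the chain from Walden up to Nikhil is Walden → Indira → Dario → Nikhil, which is 3 links.

3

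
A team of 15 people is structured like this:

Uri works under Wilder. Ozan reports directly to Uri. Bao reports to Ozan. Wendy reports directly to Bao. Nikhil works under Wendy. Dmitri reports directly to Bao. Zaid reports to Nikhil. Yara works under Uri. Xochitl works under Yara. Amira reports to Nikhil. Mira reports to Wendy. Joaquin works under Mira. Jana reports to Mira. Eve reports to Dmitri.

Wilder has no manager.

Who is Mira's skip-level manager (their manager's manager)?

Mira reports to Wendy, and Wendy reports to Bao. So Mira's skip-level manager is Bao.

Bao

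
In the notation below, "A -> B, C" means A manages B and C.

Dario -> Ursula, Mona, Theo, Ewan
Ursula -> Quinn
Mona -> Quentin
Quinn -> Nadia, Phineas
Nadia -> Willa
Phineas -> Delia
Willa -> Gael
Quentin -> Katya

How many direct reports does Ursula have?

Ursula directly manages Quinn. That is 1 direct report.

1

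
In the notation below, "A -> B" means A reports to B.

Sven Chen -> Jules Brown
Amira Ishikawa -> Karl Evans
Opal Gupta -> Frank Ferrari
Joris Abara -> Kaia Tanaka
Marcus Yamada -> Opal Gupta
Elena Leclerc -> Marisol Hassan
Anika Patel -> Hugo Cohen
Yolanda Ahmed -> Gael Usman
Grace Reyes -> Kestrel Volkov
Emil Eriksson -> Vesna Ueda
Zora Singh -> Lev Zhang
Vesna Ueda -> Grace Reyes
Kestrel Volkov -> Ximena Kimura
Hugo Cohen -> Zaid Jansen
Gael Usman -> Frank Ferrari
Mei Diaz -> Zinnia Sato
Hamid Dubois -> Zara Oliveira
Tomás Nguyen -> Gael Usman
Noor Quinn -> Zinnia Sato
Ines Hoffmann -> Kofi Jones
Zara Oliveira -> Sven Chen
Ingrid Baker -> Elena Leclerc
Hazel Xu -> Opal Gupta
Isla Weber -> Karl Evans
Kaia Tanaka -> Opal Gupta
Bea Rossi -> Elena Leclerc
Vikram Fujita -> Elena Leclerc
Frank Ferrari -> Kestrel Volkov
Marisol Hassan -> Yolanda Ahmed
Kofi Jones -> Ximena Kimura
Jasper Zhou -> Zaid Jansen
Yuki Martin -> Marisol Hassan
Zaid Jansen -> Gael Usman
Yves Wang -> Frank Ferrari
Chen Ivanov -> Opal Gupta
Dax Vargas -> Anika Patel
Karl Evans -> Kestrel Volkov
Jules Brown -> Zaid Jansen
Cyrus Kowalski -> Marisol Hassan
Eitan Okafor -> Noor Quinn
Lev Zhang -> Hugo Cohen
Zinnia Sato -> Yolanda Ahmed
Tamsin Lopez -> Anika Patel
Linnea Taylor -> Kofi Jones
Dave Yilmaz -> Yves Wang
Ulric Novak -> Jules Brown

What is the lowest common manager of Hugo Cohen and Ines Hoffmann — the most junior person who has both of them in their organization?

Hugo Cohen's chain of managers is Zaid Jansen, Gael Usman, Frank Ferrari, Kestrel Volkov, Ximena Kimura. Ines Hoffmann's chain of managers is Kofi Jones, Ximena Kimura. The first manager that appears in both chains is Ximena Kimura.

Ximena Kimura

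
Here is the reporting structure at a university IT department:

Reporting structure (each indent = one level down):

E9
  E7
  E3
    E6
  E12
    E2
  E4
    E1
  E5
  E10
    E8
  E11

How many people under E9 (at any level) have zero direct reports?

The people in E9's organization with no one reporting to them are E11, E8, E5, E1, E2, E6, E7. That is 7.

7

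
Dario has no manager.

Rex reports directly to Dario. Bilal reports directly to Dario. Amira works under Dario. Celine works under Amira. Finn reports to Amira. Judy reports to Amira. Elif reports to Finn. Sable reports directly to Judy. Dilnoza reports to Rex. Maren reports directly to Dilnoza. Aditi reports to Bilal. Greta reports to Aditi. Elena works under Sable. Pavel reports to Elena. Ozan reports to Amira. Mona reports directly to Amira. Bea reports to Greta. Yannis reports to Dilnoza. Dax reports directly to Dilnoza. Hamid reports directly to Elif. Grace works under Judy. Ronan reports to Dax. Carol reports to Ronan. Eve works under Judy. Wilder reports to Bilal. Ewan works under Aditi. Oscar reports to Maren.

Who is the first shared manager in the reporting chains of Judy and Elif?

Amira

Judy's chain of managers is Amira, Dario. Elif's chain of managers is Finn, Amira, Dario. The first manager that appears in both chains is Amira.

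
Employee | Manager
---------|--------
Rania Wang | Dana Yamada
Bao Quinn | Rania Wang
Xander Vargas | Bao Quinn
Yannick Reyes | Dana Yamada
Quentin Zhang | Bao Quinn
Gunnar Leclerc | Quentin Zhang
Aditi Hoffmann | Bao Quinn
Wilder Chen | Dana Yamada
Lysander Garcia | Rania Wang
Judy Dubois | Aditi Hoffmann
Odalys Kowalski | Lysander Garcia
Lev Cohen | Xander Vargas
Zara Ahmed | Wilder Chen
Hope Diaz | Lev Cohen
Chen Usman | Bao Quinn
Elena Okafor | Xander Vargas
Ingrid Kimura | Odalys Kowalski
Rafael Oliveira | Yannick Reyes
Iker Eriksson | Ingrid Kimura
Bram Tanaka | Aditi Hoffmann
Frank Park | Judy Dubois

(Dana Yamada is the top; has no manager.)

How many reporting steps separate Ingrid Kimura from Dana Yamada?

Chain from Ingrid Kimura up to Dana Yamada: Ingrid Kimura → Odalys Kowalski → Lysander Garcia → Rania Wang → Dana Yamada. That is 4 steps up, so Ingrid Kimura is 4 levels below Dana Yamada.

4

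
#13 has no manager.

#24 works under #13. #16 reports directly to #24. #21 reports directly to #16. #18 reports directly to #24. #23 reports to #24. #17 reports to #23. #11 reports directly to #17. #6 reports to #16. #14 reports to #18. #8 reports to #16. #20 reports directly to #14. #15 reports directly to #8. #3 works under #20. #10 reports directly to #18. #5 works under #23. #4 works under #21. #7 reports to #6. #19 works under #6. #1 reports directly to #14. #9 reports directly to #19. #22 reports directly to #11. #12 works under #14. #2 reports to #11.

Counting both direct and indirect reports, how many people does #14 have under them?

4

#14 directly manages #20, #1, #12. Under #20: #3 (1). #1 has no reports. #12 has no reports. So #14's organization is 3 direct reports plus everyone under them: 2 + 1 + 1 = 4.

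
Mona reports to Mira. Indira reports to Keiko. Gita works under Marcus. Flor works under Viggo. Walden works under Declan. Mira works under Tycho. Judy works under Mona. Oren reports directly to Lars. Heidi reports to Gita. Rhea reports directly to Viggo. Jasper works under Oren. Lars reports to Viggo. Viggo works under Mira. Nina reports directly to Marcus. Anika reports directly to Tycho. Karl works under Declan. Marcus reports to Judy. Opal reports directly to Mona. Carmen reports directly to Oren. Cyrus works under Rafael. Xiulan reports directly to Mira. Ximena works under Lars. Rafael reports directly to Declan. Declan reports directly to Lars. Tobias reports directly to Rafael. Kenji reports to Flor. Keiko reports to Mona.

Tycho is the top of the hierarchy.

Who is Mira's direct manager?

Tycho

Mira reports directly to Tycho.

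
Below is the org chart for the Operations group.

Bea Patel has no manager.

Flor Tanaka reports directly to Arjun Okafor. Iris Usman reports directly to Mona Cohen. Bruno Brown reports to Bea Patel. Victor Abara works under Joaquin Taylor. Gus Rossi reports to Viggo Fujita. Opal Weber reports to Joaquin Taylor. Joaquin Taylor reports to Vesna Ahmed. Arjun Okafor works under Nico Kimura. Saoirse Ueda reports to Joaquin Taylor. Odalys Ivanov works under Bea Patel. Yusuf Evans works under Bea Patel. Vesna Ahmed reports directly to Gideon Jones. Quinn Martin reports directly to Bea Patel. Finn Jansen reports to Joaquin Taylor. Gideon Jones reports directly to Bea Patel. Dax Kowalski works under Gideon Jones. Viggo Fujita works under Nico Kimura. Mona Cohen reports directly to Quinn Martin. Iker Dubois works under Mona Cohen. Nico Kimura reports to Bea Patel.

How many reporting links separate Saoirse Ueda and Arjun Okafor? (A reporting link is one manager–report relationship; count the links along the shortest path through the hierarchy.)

6

Saoirse Ueda is 4 levels below Bea Patel, and Arjun Okafor is 2 levels below Bea Patel (their lowest common manager). The shortest path runs up from Saoirse Ueda to Bea Patel and back down to Arjun Okafor: 4 + 2 = 6 links.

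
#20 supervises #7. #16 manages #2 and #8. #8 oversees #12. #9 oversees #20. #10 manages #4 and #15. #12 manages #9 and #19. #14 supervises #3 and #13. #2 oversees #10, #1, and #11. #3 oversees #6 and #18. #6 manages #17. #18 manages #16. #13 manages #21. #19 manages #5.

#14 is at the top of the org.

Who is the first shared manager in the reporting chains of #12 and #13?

#12's chain of managers is #8, #16, #18, #3, #14. #13's chain of managers is #14. The first manager that appears in both chains is #14.

#14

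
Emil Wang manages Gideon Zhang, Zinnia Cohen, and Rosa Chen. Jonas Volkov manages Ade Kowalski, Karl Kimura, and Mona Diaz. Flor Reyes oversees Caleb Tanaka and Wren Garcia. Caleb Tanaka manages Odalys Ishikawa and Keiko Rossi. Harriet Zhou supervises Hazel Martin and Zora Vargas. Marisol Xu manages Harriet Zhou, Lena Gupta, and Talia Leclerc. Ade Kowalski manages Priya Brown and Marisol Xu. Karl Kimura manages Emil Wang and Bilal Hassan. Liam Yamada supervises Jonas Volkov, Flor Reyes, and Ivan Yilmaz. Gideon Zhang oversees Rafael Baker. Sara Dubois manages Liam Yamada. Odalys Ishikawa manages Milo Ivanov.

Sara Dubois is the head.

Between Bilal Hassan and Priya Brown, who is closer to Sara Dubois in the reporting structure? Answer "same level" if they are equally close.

same level

Both Bilal Hassan and Priya Brown are 4 levels below Sara Dubois.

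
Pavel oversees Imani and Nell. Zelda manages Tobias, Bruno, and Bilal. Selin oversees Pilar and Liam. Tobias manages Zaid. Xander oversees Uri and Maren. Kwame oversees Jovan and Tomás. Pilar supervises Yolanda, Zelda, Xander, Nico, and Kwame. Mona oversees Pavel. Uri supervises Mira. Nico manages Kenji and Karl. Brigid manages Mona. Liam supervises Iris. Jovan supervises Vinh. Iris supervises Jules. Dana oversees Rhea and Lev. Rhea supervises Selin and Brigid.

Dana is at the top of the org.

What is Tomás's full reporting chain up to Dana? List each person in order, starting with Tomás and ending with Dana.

Tomás -> Kwame -> Pilar -> Selin -> Rhea -> Dana

Tomás reports to Kwame. Kwame reports to Pilar. Pilar reports to Selin. Selin reports to Rhea. Rhea reports to Dana. Dana is at the top.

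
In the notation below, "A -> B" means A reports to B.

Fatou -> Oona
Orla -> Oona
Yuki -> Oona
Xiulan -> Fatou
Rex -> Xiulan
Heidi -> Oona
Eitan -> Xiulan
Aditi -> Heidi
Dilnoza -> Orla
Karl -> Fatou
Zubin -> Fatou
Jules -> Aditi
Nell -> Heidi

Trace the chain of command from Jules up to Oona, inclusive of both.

Jules reports to Aditi. Aditi reports to Heidi. Heidi reports to Oona. Oona is at the top.

Jules -> Aditi -> Heidi -> Oona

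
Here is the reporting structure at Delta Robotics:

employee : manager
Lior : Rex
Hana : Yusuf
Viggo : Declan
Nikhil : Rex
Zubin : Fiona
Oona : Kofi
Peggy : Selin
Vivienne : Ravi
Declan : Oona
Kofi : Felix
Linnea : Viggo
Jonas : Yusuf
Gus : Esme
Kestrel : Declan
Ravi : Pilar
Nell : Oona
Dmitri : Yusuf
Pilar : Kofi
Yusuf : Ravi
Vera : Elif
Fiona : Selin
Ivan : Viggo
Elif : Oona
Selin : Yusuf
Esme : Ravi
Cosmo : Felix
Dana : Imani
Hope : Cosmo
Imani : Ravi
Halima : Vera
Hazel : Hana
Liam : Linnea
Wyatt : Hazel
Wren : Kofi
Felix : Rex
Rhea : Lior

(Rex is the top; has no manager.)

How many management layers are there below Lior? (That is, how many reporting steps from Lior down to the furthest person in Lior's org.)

1

The longest chain under Lior runs Lior → Rhea, which is 1 level below Lior.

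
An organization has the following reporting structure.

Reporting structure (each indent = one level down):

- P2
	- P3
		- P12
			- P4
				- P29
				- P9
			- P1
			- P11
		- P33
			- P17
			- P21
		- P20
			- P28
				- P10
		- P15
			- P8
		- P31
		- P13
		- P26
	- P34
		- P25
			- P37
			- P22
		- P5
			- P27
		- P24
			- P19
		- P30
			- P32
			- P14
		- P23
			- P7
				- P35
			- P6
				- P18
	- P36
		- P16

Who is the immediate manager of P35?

P35 reports directly to P7.

P7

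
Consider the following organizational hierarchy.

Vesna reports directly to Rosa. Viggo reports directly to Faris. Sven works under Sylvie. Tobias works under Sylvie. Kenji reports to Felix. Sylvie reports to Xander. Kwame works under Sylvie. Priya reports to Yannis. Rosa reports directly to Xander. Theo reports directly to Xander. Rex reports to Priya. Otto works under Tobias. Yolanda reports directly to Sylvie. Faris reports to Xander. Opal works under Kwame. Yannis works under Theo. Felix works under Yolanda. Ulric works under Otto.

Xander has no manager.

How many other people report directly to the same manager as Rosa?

3

Rosa reports to Xander. Xander's other direct reports are Faris, Theo, Sylvie — 3 peers.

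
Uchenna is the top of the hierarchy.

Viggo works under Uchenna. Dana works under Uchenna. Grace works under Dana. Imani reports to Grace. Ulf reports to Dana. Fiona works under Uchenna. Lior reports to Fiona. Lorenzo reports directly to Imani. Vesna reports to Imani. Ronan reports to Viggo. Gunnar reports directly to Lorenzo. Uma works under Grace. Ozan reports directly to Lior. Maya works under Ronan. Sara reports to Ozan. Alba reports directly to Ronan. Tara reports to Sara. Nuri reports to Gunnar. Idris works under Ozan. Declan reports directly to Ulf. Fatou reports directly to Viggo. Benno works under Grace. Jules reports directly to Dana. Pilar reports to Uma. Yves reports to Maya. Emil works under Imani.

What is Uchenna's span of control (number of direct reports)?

3

Uchenna directly manages Viggo, Dana, Fiona. That is 3 direct reports.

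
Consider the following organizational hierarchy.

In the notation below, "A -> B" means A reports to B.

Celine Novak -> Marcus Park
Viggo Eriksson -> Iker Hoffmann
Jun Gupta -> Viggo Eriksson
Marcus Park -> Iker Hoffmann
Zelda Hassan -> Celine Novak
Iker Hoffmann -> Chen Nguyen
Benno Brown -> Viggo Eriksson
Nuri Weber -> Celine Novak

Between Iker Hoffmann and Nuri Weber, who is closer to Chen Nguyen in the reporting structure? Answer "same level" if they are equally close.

Iker Hoffmann

Iker Hoffmann is 1 level below Chen Nguyen; Nuri Weber is 4. Iker Hoffmann is higher.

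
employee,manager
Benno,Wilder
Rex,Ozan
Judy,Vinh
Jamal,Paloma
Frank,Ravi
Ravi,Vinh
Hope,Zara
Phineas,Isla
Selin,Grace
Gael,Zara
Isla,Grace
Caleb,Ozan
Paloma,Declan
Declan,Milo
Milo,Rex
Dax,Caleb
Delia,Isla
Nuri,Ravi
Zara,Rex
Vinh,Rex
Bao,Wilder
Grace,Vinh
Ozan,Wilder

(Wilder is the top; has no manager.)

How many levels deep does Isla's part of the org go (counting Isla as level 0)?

The longest chain under Isla runs Isla → Phineas, which is 1 level below Isla.

1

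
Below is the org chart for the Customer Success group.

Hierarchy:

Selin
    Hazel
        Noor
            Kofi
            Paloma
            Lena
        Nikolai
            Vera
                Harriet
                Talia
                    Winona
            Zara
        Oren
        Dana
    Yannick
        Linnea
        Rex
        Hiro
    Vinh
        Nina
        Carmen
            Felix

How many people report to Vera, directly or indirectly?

Vera directly manages Harriet, Talia. Harriet has no reports. Under Talia: Winona (1). So Vera's organization is 2 direct reports plus everyone under them: 1 + 2 = 3.

3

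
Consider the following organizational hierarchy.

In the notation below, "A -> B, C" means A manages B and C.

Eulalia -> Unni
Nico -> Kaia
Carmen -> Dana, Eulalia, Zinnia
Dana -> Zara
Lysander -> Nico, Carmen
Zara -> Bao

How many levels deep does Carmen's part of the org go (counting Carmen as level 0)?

3

The longest chain under Carmen runs Carmen → Dana → Zara → Bao, which is 3 levels below Carmen.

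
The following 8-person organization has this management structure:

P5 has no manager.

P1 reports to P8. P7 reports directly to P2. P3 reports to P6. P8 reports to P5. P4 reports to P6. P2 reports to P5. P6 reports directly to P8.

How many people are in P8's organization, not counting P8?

P8 directly manages P6, P1. Under P6: P3, P4 (2). P1 has no reports. So P8's organization is 2 direct reports plus everyone under them: 3 + 1 = 4.

4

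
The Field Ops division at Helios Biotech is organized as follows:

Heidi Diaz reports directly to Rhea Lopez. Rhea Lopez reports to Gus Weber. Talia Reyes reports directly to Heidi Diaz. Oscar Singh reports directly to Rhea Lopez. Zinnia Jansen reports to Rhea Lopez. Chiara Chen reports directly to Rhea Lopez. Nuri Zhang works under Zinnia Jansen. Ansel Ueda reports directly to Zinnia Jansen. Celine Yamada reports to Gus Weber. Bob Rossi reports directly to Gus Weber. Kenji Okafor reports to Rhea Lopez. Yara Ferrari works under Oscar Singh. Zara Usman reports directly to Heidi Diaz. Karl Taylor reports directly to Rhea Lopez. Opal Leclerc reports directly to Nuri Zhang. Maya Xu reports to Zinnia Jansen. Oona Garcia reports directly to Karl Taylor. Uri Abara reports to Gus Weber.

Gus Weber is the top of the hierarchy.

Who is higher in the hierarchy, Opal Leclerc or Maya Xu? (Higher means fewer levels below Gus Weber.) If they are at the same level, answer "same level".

Opal Leclerc is 4 levels below Gus Weber; Maya Xu is 3. Maya Xu is higher.

Maya Xu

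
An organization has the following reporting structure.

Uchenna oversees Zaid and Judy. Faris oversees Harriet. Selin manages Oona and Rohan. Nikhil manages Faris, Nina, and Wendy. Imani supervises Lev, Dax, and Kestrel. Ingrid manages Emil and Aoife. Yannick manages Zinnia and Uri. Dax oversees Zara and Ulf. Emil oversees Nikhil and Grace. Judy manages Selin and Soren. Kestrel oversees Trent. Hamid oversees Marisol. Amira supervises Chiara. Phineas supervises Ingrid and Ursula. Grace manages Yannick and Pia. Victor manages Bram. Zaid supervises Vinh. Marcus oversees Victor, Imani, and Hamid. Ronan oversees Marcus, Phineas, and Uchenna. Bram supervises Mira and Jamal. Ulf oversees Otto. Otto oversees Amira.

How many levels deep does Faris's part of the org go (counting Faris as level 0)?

The longest chain under Faris runs Faris → Harriet, which is 1 level below Faris.

1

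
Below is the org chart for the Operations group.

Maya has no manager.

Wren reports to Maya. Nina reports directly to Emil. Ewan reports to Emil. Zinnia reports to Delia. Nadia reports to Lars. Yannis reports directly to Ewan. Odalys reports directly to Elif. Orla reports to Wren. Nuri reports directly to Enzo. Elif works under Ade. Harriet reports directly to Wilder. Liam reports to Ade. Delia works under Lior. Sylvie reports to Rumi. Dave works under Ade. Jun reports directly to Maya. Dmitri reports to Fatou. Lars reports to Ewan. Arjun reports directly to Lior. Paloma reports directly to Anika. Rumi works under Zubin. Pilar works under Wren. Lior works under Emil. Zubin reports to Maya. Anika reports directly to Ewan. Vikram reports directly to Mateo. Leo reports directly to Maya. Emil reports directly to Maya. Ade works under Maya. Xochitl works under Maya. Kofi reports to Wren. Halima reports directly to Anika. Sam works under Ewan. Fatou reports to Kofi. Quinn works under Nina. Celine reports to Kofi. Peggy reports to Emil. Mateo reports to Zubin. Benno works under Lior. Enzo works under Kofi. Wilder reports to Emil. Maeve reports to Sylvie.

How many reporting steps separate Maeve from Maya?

4

Chain from Maeve up to Maya: Maeve → Sylvie → Rumi → Zubin → Maya. That is 4 steps up, so Maeve is 4 levels below Maya.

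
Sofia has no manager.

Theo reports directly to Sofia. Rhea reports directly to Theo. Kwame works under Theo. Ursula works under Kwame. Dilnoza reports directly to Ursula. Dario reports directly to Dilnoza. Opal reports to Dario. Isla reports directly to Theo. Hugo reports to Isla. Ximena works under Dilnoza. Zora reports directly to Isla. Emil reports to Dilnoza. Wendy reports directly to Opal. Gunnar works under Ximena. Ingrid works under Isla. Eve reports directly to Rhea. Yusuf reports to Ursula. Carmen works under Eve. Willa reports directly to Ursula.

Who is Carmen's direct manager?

Eve

Carmen reports directly to Eve.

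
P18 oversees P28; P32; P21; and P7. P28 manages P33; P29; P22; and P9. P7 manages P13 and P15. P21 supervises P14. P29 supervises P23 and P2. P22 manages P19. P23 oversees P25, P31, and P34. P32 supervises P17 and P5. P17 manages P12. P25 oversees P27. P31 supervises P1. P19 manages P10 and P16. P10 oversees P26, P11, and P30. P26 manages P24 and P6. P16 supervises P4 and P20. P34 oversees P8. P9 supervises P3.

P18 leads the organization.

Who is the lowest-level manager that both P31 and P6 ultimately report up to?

P28

P31's chain of managers is P23, P29, P28, P18. P6's chain of managers is P26, P10, P19, P22, P28, P18. The first manager that appears in both chains is P28.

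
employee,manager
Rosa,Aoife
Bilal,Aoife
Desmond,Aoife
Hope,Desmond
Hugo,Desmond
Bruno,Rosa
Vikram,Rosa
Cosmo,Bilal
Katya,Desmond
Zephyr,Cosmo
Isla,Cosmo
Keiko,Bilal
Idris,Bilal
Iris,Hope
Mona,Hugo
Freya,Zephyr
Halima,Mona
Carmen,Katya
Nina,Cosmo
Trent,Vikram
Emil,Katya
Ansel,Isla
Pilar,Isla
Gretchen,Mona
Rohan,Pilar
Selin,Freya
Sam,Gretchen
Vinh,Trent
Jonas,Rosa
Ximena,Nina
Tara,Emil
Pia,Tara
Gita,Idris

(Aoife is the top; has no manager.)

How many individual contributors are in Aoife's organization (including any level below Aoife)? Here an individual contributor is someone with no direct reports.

14

The people in Aoife's organization with no one reporting to them are Pia, Carmen, Sam, Halima, Iris, Gita, Keiko, Ximena, Rohan, Ansel, Selin, Jonas, Vinh, Bruno. That is 14.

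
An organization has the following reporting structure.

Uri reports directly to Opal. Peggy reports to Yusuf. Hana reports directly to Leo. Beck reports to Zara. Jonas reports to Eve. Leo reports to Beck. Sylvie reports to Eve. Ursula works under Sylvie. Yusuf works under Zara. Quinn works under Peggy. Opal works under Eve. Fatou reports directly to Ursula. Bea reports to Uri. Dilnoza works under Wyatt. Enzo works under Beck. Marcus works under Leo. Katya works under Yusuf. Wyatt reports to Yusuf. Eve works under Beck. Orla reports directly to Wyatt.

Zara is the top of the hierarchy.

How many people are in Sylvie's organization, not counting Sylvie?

Sylvie directly manages Ursula. Under Ursula: Fatou (1). That's 2 in total.

2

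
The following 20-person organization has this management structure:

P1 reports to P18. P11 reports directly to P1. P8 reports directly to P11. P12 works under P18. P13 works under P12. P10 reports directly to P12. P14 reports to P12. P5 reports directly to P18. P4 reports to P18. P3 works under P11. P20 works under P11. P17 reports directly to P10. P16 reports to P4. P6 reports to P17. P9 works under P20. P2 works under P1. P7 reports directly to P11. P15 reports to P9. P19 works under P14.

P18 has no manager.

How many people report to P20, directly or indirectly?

2

P20 directly manages P9. Under P9: P15 (1). That's 2 in total.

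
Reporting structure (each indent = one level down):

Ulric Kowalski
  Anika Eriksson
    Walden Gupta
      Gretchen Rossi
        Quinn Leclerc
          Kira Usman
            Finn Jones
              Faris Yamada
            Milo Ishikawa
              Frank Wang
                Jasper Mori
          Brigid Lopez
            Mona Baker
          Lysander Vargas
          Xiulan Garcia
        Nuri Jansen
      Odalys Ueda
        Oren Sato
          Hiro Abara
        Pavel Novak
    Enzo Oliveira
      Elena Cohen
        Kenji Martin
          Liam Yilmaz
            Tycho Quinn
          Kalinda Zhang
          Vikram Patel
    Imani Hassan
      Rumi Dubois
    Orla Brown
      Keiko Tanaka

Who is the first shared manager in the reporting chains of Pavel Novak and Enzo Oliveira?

Anika Eriksson

Pavel Novak's chain of managers is Odalys Ueda, Walden Gupta, Anika Eriksson, Ulric Kowalski. Enzo Oliveira's chain of managers is Anika Eriksson, Ulric Kowalski. The first manager that appears in both chains is Anika Eriksson.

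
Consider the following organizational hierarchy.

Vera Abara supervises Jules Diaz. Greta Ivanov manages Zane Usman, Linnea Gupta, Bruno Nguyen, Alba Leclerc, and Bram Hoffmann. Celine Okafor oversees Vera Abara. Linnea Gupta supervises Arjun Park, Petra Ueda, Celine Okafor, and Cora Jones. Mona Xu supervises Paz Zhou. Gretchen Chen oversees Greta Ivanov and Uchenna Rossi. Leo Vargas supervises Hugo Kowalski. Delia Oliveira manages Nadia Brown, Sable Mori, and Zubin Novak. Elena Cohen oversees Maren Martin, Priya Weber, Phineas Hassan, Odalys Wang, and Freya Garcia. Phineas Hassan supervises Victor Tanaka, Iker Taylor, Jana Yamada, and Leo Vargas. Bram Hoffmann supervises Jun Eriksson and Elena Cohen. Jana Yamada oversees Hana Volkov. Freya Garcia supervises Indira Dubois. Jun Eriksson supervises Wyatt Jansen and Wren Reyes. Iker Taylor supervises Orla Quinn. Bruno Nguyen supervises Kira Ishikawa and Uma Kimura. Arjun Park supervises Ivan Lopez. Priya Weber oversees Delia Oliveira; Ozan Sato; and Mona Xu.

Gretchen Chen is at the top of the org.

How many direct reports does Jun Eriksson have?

2

Jun Eriksson directly manages Wyatt Jansen, Wren Reyes. That is 2 direct reports.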